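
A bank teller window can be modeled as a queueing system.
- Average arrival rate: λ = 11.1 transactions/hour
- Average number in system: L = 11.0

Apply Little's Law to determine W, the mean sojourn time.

Little's Law: L = λW, so W = L/λ
W = 11.0/11.1 = 0.9910 hours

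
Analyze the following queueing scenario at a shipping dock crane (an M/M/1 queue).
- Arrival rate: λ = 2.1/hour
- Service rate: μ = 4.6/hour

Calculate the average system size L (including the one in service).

ρ = λ/μ = 2.1/4.6 = 0.4565
For M/M/1: L = λ/(μ-λ)
L = 2.1/(4.6-2.1) = 2.1/2.50
L = 0.8400 containers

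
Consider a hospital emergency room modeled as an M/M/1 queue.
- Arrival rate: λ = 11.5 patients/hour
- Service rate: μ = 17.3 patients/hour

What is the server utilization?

Server utilization: ρ = λ/μ
ρ = 11.5/17.3 = 0.6647
The server is busy 66.47% of the time.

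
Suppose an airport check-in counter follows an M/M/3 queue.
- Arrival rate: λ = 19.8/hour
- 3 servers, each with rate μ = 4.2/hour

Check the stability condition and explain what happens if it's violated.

Stability requires ρ = λ/(cμ) < 1
ρ = 19.8/(3 × 4.2) = 19.8/12.60 = 1.5714
Since 1.5714 ≥ 1, the system is UNSTABLE.
Need c > λ/μ = 19.8/4.2 = 4.71.
Minimum servers needed: c = 5.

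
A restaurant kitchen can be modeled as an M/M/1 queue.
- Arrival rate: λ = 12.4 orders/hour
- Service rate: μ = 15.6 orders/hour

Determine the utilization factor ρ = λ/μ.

Server utilization: ρ = λ/μ
ρ = 12.4/15.6 = 0.7949
The server is busy 79.49% of the time.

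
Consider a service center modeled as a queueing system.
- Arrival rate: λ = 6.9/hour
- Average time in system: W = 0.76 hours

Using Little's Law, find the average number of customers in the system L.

Little's Law: L = λW
L = 6.9 × 0.76 = 5.2440 customers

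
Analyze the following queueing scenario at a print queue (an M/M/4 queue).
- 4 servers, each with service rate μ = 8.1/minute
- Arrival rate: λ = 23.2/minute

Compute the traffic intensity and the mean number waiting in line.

Traffic intensity: ρ = λ/(cμ) = 23.2/(4×8.1) = 0.7160
Since ρ = 0.7160 < 1, system is stable.
Offered load a = λ/μ = cρ = 23.2/8.1 = 2.8642
P₀ = [ Σₙ₌₀^3 aⁿ/n! + a^4/(4!(1-ρ)) ]⁻¹
Σ = a^0/0! + a^1/1! + a^2/2! + a^3/3! = 1.0000 + 2.8642 + 4.1018 + 3.9161 = 11.8821
a^4/(4!(1-ρ)) = 67.2995/(24 × 0.28395) = 9.8755
P₀ = 1/(11.8821 + 9.8755) = 0.04596
Lq = P₀·a^4·ρ / (4!(1-ρ)²) = 0.045961 × 67.2995 × 0.71605 / (24 × 0.080628) = 1.1446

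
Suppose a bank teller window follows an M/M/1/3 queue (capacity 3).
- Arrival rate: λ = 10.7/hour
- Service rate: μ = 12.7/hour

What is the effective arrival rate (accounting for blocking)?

ρ = λ/μ = 10.7/12.7 = 0.84252
P₀ = (1-ρ)/(1-ρ^(K+1)) = (1-0.84252)/(1-0.84252^4) = 0.15748/0.49613 = 0.3174
P_K = P₀×ρ^K = 0.3174 × 0.84252^3 = 0.3174 × 0.5981 = 0.1898
λ_eff = λ(1-P_K) = 10.7 × (1 - 0.18983) = 10.7 × 0.81017 = 8.6688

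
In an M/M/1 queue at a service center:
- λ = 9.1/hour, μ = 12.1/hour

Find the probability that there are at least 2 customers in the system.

ρ = λ/μ = 9.1/12.1 = 0.75207
P(N ≥ n) = ρⁿ
P(N ≥ 2) = 0.75207^2
P(N ≥ 2) = 0.5656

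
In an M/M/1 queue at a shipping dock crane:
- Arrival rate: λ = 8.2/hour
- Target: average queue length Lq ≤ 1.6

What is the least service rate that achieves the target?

For M/M/1: Lq = λ²/(μ(μ-λ))
Need Lq ≤ 1.6, i.e. μ(μ-λ) ≥ λ²/1.6
μ² - 8.2μ - 67.24/1.6 ≥ 0  →  μ² - 8.2μ - 42.0250 ≥ 0
Quadratic formula (positive root): μ = [λ + √(λ² + 4×42.0250)]/2
Discriminant: 67.24 + 4×42.0250 = 235.3400, √235.3400 = 15.3408
μ ≥ (8.2 + 15.3408)/2 = 11.7704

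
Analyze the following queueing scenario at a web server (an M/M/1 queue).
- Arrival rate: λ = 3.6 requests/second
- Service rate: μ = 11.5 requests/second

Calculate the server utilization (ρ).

Server utilization: ρ = λ/μ
ρ = 3.6/11.5 = 0.3130
The server is busy 31.30% of the time.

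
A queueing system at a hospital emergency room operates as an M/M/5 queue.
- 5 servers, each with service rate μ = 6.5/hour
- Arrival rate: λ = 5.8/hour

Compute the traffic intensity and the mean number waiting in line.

Traffic intensity: ρ = λ/(cμ) = 5.8/(5×6.5) = 0.1785
Since ρ = 0.1785 < 1, system is stable.
Offered load a = λ/μ = cρ = 5.8/6.5 = 0.8923
P₀ = [ Σₙ₌₀^4 aⁿ/n! + a^5/(5!(1-ρ)) ]⁻¹
Σ = a^0/0! + a^1/1! + a^2/2! + a^3/3! + a^4/4! = 1.0000 + 0.8923 + 0.3981 + 0.1184 + 0.02641 = 2.4352
a^5/(5!(1-ρ)) = 0.5657/(120 × 0.8215) = 0.005738
P₀ = 1/(2.4352 + 0.005738) = 0.4097
Lq = P₀·a^5·ρ / (5!(1-ρ)²) = 0.40967 × 0.56568 × 0.17846 / (120 × 0.67493) = 0.0005106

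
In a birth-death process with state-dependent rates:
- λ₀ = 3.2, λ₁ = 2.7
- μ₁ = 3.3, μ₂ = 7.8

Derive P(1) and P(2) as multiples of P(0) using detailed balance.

Balance equations:
State 0: λ₀P₀ = μ₁P₁ → P₁ = (λ₀/μ₁)P₀ = (3.2/3.3)P₀ = 0.9697P₀
State 1: P₂ = (λ₀λ₁)/(μ₁μ₂)P₀ = (3.2×2.7)/(3.3×7.8)P₀ = 0.3357P₀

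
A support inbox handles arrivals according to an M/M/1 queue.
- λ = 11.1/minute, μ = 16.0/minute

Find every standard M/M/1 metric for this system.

Step 1: ρ = λ/μ = 11.1/16.0 = 0.6937
Step 2: L = λ/(μ-λ) = 11.1/4.90 = 2.2653
Step 3: Lq = λ²/(μ(μ-λ)) = 123.21/(16.0×4.90) = 1.5716
Step 4: W = 1/(μ-λ) = 1/4.90 = 0.20408
Step 5: Wq = λ/(μ(μ-λ)) = 11.1/(16.0×4.90) = 0.1416
Step 6: P(0) = 1-ρ = 0.3063
Verify: L = λW = 11.1×0.20408 = 2.2653 ✔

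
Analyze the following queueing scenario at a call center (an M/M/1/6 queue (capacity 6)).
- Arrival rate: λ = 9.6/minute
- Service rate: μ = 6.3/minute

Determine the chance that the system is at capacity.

ρ = λ/μ = 9.6/6.3 = 1.5238
P₀ = (1-ρ)/(1-ρ^(K+1)) = (1-1.5238)/(1-1.5238^7) = -0.5238/-18.0764 = 0.02898
P_K = P₀×ρ^K = 0.02898 × 1.5238^6 = 0.02898 × 12.5189 = 0.3628
Blocking probability = 36.28%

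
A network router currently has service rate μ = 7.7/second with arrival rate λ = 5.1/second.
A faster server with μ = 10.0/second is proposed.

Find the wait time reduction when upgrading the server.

System 1: ρ₁ = 5.1/7.7 = 0.6623, W₁ = 1/(7.7-5.1) = 0.38462
System 2: ρ₂ = 5.1/10.0 = 0.5100, W₂ = 1/(10.0-5.1) = 0.20408
Improvement: (W₁-W₂)/W₁ = (0.38462-0.20408)/0.38462 = 46.94%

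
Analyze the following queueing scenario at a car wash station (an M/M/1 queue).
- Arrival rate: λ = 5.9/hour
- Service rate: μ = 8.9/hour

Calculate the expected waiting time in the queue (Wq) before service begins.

First, compute utilization: ρ = λ/μ = 5.9/8.9 = 0.6629
For M/M/1: Wq = λ/(μ(μ-λ))
Wq = 5.9/(8.9 × (8.9-5.9))
Wq = 5.9/(8.9 × 3.00)
Wq = 0.2210 hours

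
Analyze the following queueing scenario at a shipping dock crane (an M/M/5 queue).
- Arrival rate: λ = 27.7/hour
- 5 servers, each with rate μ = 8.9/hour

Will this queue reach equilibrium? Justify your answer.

Stability requires ρ = λ/(cμ) < 1
ρ = 27.7/(5 × 8.9) = 27.7/44.50 = 0.6225
Since 0.6225 < 1, the system is STABLE.
The servers are busy 62.25% of the time.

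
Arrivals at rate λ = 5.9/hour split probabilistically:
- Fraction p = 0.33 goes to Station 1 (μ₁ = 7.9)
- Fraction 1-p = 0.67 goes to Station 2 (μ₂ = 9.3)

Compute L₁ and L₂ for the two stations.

Effective rates: λ₁ = 5.9×0.33 = 1.947, λ₂ = 5.9×0.67 = 3.953
Station 1: ρ₁ = 1.947/7.9 = 0.2465, L₁ = ρ₁/(1-ρ₁) = 0.2465/(1-0.2465) = 0.3271
Station 2: ρ₂ = 3.953/9.3 = 0.42505, L₂ = ρ₂/(1-ρ₂) = 0.42505/(1-0.42505) = 0.7393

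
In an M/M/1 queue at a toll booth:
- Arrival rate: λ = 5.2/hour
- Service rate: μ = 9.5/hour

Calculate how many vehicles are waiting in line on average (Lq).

ρ = λ/μ = 5.2/9.5 = 0.5474
For M/M/1: Lq = λ²/(μ(μ-λ))
Lq = 27.04/(9.5 × 4.30)
Lq = 0.6619 vehicles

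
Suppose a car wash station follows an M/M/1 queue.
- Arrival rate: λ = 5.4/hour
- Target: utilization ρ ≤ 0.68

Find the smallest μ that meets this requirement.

ρ = λ/μ, so μ = λ/ρ
μ ≥ 5.4/0.68 = 7.9412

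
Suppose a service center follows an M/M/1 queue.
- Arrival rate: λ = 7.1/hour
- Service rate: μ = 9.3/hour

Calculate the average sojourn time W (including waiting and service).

First, compute utilization: ρ = λ/μ = 7.1/9.3 = 0.7634
For M/M/1: W = 1/(μ-λ)
W = 1/(9.3-7.1) = 1/2.20
W = 0.4545 hours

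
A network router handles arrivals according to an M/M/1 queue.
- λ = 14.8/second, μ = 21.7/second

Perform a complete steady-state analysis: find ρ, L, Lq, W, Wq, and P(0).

Step 1: ρ = λ/μ = 14.8/21.7 = 0.6820
Step 2: L = λ/(μ-λ) = 14.8/6.90 = 2.1449
Step 3: Lq = λ²/(μ(μ-λ)) = 219.04/(21.7×6.90) = 1.4629
Step 4: W = 1/(μ-λ) = 1/6.90 = 0.144928
Step 5: Wq = λ/(μ(μ-λ)) = 14.8/(21.7×6.90) = 0.09884
Step 6: P(0) = 1-ρ = 0.3180
Verify: L = λW = 14.8×0.144928 = 2.1449 ✔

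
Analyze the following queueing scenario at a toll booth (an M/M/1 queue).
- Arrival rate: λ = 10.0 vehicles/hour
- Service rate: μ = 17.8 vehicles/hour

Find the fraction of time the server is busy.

Server utilization: ρ = λ/μ
ρ = 10.0/17.8 = 0.5618
The server is busy 56.18% of the time.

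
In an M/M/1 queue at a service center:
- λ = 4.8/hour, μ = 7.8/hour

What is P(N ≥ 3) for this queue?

ρ = λ/μ = 4.8/7.8 = 0.61538
P(N ≥ n) = ρⁿ
P(N ≥ 3) = 0.61538^3
P(N ≥ 3) = 0.2330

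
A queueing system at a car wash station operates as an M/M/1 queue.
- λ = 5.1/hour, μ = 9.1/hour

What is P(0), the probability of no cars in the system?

ρ = λ/μ = 5.1/9.1 = 0.5604
P(0) = 1 - ρ = 1 - 0.5604 = 0.4396
The server is idle 43.96% of the time.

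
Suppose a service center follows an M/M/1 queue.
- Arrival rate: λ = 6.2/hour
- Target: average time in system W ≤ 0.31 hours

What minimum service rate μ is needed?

For M/M/1: W = 1/(μ-λ)
Need W ≤ 0.31, so 1/(μ-λ) ≤ 0.31
μ - λ ≥ 1/0.31 = 3.2258
μ ≥ 6.2 + 3.2258 = 9.4258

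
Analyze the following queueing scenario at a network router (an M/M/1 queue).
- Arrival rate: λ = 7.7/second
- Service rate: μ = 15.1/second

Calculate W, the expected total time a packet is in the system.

First, compute utilization: ρ = λ/μ = 7.7/15.1 = 0.5099
For M/M/1: W = 1/(μ-λ)
W = 1/(15.1-7.7) = 1/7.40
W = 0.1351 seconds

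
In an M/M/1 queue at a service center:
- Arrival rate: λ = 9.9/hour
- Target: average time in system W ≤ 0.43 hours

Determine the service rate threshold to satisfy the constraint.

For M/M/1: W = 1/(μ-λ)
Need W ≤ 0.43, so 1/(μ-λ) ≤ 0.43
μ - λ ≥ 1/0.43 = 2.3256
μ ≥ 9.9 + 2.3256 = 12.2256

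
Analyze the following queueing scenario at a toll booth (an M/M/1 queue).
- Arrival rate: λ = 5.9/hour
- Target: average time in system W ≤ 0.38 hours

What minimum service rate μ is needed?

For M/M/1: W = 1/(μ-λ)
Need W ≤ 0.38, so 1/(μ-λ) ≤ 0.38
μ - λ ≥ 1/0.38 = 2.6316
μ ≥ 5.9 + 2.6316 = 8.5316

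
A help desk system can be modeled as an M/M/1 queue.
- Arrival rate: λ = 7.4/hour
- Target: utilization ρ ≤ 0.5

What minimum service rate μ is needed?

ρ = λ/μ, so μ = λ/ρ
μ ≥ 7.4/0.5 = 14.8000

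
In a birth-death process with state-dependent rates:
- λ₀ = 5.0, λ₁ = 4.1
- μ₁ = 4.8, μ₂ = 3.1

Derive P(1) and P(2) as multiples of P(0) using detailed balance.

Balance equations:
State 0: λ₀P₀ = μ₁P₁ → P₁ = (λ₀/μ₁)P₀ = (5.0/4.8)P₀ = 1.0417P₀
State 1: P₂ = (λ₀λ₁)/(μ₁μ₂)P₀ = (5.0×4.1)/(4.8×3.1)P₀ = 1.3777P₀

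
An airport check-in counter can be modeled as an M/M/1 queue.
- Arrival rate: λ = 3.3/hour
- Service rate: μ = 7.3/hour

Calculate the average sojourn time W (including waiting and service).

First, compute utilization: ρ = λ/μ = 3.3/7.3 = 0.4521
For M/M/1: W = 1/(μ-λ)
W = 1/(7.3-3.3) = 1/4.00
W = 0.2500 hours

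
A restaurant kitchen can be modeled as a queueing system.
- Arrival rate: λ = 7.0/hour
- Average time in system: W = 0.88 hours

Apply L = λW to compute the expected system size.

Little's Law: L = λW
L = 7.0 × 0.88 = 6.1600 orders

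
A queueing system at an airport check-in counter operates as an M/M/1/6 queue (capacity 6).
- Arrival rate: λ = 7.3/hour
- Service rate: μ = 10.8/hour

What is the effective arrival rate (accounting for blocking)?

ρ = λ/μ = 7.3/10.8 = 0.67593
P₀ = (1-ρ)/(1-ρ^(K+1)) = (1-0.67593)/(1-0.67593^7) = 0.3241/0.9355 = 0.3464
P_K = P₀×ρ^K = 0.3464 × 0.67593^6 = 0.3464 × 0.09537 = 0.03304
λ_eff = λ(1-P_K) = 7.3 × (1 - 0.03304) = 7.3 × 0.96696 = 7.0588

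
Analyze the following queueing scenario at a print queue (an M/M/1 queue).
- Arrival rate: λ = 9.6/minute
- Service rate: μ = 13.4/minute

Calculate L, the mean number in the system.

ρ = λ/μ = 9.6/13.4 = 0.7164
For M/M/1: L = λ/(μ-λ)
L = 9.6/(13.4-9.6) = 9.6/3.80
L = 2.5263 jobs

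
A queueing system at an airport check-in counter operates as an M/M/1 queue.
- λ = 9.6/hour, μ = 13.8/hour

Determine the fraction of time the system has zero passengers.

ρ = λ/μ = 9.6/13.8 = 0.6957
P(0) = 1 - ρ = 1 - 0.6957 = 0.3043
The server is idle 30.43% of the time.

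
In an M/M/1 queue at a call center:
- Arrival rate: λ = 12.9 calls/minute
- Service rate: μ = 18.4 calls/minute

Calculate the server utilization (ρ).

Server utilization: ρ = λ/μ
ρ = 12.9/18.4 = 0.7011
The server is busy 70.11% of the time.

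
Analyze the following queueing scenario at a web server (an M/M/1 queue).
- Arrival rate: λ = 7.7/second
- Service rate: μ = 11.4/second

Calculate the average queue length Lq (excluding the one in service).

ρ = λ/μ = 7.7/11.4 = 0.6754
For M/M/1: Lq = λ²/(μ(μ-λ))
Lq = 59.29/(11.4 × 3.70)
Lq = 1.4056 requests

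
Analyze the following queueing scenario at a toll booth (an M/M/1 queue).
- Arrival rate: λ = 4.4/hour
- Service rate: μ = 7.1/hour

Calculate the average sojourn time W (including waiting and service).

First, compute utilization: ρ = λ/μ = 4.4/7.1 = 0.6197
For M/M/1: W = 1/(μ-λ)
W = 1/(7.1-4.4) = 1/2.70
W = 0.3704 hours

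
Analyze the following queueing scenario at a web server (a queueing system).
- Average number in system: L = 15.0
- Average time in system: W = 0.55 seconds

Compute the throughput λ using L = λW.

Little's Law: L = λW, so λ = L/W
λ = 15.0/0.55 = 27.2727 requests/second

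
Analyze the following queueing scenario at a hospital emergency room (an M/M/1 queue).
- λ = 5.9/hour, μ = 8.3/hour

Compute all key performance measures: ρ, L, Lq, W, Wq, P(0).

Step 1: ρ = λ/μ = 5.9/8.3 = 0.7108
Step 2: L = λ/(μ-λ) = 5.9/2.40 = 2.4583
Step 3: Lq = λ²/(μ(μ-λ)) = 34.81/(8.3×2.40) = 1.7475
Step 4: W = 1/(μ-λ) = 1/2.40 = 0.416667
Step 5: Wq = λ/(μ(μ-λ)) = 5.9/(8.3×2.40) = 0.2962
Step 6: P(0) = 1-ρ = 0.2892
Verify: L = λW = 5.9×0.416667 = 2.4583 ✔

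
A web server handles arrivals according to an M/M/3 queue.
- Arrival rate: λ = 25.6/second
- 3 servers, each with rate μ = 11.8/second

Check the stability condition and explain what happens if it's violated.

Stability requires ρ = λ/(cμ) < 1
ρ = 25.6/(3 × 11.8) = 25.6/35.40 = 0.7232
Since 0.7232 < 1, the system is STABLE.
The servers are busy 72.32% of the time.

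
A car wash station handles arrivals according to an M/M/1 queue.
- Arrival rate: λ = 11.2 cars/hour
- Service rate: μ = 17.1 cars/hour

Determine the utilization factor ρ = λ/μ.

Server utilization: ρ = λ/μ
ρ = 11.2/17.1 = 0.6550
The server is busy 65.50% of the time.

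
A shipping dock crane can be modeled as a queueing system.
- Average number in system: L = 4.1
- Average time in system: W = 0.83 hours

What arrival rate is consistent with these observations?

Little's Law: L = λW, so λ = L/W
λ = 4.1/0.83 = 4.9398 containers/hour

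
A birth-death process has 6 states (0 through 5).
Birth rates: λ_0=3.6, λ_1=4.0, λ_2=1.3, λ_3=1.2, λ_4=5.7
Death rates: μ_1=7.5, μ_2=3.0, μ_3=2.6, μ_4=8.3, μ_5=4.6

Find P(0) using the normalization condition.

Ratios P(n)/P(0) = (λ₀···λₙ₋₁)/(μ₁···μₙ):
P(1)/P(0) = (3.6)/(7.5) = 0.4800
P(2)/P(0) = (3.6×4.0)/(7.5×3.0) = 0.6400
P(3)/P(0) = (3.6×4.0×1.3)/(7.5×3.0×2.6) = 0.3200
P(4)/P(0) = (3.6×4.0×1.3×1.2)/(7.5×3.0×2.6×8.3) = 0.04627
P(5)/P(0) = (3.6×4.0×1.3×1.2×5.7)/(7.5×3.0×2.6×8.3×4.6) = 0.05733

Normalization: ∑ P(n) = 1
P(0) × (1.0000 + 0.4800 + 0.6400 + 0.3200 + 0.04627 + 0.05733) = 1
P(0) × 2.5436 = 1
P(0) = 1/2.5436 = 0.3931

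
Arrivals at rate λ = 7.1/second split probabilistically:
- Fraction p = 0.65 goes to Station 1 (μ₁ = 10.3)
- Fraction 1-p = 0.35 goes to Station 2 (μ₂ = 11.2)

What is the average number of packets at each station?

Effective rates: λ₁ = 7.1×0.65 = 4.615, λ₂ = 7.1×0.35 = 2.485
Station 1: ρ₁ = 4.615/10.3 = 0.44806, L₁ = ρ₁/(1-ρ₁) = 0.44806/(1-0.44806) = 0.8118
Station 2: ρ₂ = 2.485/11.2 = 0.22188, L₂ = ρ₂/(1-ρ₂) = 0.22188/(1-0.22188) = 0.2851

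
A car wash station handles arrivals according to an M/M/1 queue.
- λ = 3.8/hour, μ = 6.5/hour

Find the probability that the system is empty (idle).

ρ = λ/μ = 3.8/6.5 = 0.5846
P(0) = 1 - ρ = 1 - 0.5846 = 0.4154
The server is idle 41.54% of the time.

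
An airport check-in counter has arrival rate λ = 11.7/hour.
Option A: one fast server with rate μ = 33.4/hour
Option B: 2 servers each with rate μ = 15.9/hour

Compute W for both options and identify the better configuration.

Option A: single server μ = 33.4 (M/M/1)
  ρ_A = 11.7/33.4 = 0.3503
  W_A = 1/(μ-λ) = 1/(33.4-11.7) = 1/21.70 = 0.04608

Option B: 2 servers μ = 15.9 (M/M/2)
  ρ_B = λ/(cμ) = 11.7/(2×15.9) = 0.3679
  Offered load a = λ/μ = cρ = 11.7/15.9 = 0.7358
  P₀ = [ Σₙ₌₀^1 aⁿ/n! + a^2/(2!(1-ρ)) ]⁻¹
  Σ = a^0/0! + a^1/1! = 1.0000 + 0.7358 = 1.7358
  a^2/(2!(1-ρ)) = 0.5415/(2 × 0.6321) = 0.4283
  P₀ = 1/(1.7358 + 0.4283) = 0.4621
  Lq = P₀·a^2·ρ / (2!(1-ρ)²) = 0.4621 × 0.5415 × 0.3679 / (2 × 0.3995) = 0.1152
  Wq_B = Lq/λ = 0.11521/11.7 = 0.009847
  W_B = Wq_B + 1/μ = 0.009847 + 0.06289 = 0.07274

Since W_A = 0.04608 < W_B = 0.07274, Option A (single fast server) has the shorter time in system.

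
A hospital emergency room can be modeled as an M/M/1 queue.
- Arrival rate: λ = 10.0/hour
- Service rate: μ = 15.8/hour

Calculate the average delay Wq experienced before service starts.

First, compute utilization: ρ = λ/μ = 10.0/15.8 = 0.6329
For M/M/1: Wq = λ/(μ(μ-λ))
Wq = 10.0/(15.8 × (15.8-10.0))
Wq = 10.0/(15.8 × 5.80)
Wq = 0.1091 hours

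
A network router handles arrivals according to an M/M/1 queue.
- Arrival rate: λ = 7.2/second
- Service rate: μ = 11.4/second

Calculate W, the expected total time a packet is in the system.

First, compute utilization: ρ = λ/μ = 7.2/11.4 = 0.6316
For M/M/1: W = 1/(μ-λ)
W = 1/(11.4-7.2) = 1/4.20
W = 0.2381 seconds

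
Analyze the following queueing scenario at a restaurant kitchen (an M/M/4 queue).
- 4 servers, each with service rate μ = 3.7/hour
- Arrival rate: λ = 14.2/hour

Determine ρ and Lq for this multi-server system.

Traffic intensity: ρ = λ/(cμ) = 14.2/(4×3.7) = 0.9595
Since ρ = 0.9595 < 1, system is stable.
Offered load a = λ/μ = cρ = 14.2/3.7 = 3.8378
P₀ = [ Σₙ₌₀^3 aⁿ/n! + a^4/(4!(1-ρ)) ]⁻¹
Σ = a^0/0! + a^1/1! + a^2/2! + a^3/3! = 1.0000 + 3.8378 + 7.3645 + 9.4213 = 21.6236
a^4/(4!(1-ρ)) = 216.9434/(24 × 0.04054054) = 222.9696
P₀ = 1/(21.6236 + 222.9696) = 0.004088
Lq = P₀·a^4·ρ / (4!(1-ρ)²) = 0.004088421 × 216.9434 × 0.9594595 / (24 × 0.001643535) = 21.5744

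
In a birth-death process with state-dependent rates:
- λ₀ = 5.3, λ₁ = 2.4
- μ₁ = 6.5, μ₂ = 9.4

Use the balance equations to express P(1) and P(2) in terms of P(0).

Balance equations:
State 0: λ₀P₀ = μ₁P₁ → P₁ = (λ₀/μ₁)P₀ = (5.3/6.5)P₀ = 0.8154P₀
State 1: P₂ = (λ₀λ₁)/(μ₁μ₂)P₀ = (5.3×2.4)/(6.5×9.4)P₀ = 0.2082P₀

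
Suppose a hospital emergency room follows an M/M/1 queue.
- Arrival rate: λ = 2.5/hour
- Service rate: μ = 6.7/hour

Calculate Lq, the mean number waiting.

ρ = λ/μ = 2.5/6.7 = 0.3731
For M/M/1: Lq = λ²/(μ(μ-λ))
Lq = 6.25/(6.7 × 4.20)
Lq = 0.2221 patients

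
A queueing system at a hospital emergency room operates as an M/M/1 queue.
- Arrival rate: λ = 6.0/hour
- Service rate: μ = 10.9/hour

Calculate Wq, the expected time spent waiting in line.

First, compute utilization: ρ = λ/μ = 6.0/10.9 = 0.5505
For M/M/1: Wq = λ/(μ(μ-λ))
Wq = 6.0/(10.9 × (10.9-6.0))
Wq = 6.0/(10.9 × 4.90)
Wq = 0.1123 hours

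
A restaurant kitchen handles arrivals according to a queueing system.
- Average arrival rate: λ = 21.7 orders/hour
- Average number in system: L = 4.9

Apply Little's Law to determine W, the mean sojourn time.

Little's Law: L = λW, so W = L/λ
W = 4.9/21.7 = 0.2258 hours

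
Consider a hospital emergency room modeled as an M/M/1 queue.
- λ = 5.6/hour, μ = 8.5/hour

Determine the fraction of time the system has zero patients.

ρ = λ/μ = 5.6/8.5 = 0.6588
P(0) = 1 - ρ = 1 - 0.6588 = 0.3412
The server is idle 34.12% of the time.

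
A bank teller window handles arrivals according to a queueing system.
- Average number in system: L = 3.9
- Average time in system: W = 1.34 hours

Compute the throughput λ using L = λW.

Little's Law: L = λW, so λ = L/W
λ = 3.9/1.34 = 2.9104 transactions/hour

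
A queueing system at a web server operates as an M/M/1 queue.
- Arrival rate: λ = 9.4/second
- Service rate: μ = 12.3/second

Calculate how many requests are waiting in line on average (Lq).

ρ = λ/μ = 9.4/12.3 = 0.7642
For M/M/1: Lq = λ²/(μ(μ-λ))
Lq = 88.36/(12.3 × 2.90)
Lq = 2.4772 requests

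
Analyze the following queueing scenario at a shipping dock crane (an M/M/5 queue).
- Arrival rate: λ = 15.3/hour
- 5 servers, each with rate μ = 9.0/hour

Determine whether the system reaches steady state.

Stability requires ρ = λ/(cμ) < 1
ρ = 15.3/(5 × 9.0) = 15.3/45.00 = 0.3400
Since 0.3400 < 1, the system is STABLE.
The servers are busy 34.00% of the time.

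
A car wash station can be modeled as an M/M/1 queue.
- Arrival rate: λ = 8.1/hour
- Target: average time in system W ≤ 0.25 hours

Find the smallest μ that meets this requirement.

For M/M/1: W = 1/(μ-λ)
Need W ≤ 0.25, so 1/(μ-λ) ≤ 0.25
μ - λ ≥ 1/0.25 = 4.0000
μ ≥ 8.1 + 4.0000 = 12.1000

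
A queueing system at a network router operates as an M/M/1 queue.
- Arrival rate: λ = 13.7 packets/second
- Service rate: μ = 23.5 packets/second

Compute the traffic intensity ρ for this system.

Server utilization: ρ = λ/μ
ρ = 13.7/23.5 = 0.5830
The server is busy 58.30% of the time.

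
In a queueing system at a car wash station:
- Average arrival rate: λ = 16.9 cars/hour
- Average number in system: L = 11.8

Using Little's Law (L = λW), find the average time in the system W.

Little's Law: L = λW, so W = L/λ
W = 11.8/16.9 = 0.6982 hours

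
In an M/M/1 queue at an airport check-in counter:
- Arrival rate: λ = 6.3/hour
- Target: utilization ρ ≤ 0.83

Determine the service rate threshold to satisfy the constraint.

ρ = λ/μ, so μ = λ/ρ
μ ≥ 6.3/0.83 = 7.5904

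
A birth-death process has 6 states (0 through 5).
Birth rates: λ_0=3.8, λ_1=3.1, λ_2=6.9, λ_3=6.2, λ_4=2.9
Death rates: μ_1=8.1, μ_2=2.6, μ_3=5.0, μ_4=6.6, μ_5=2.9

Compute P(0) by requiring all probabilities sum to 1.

Ratios P(n)/P(0) = (λ₀···λₙ₋₁)/(μ₁···μₙ):
P(1)/P(0) = (3.8)/(8.1) = 0.46914
P(2)/P(0) = (3.8×3.1)/(8.1×2.6) = 0.55935
P(3)/P(0) = (3.8×3.1×6.9)/(8.1×2.6×5.0) = 0.77191
P(4)/P(0) = (3.8×3.1×6.9×6.2)/(8.1×2.6×5.0×6.6) = 0.72513
P(5)/P(0) = (3.8×3.1×6.9×6.2×2.9)/(8.1×2.6×5.0×6.6×2.9) = 0.72513

Normalization: ∑ P(n) = 1
P(0) × (1.0000 + 0.46914 + 0.55935 + 0.77191 + 0.72513 + 0.72513) = 1
P(0) × 4.2507 = 1
P(0) = 1/4.2507 = 0.2353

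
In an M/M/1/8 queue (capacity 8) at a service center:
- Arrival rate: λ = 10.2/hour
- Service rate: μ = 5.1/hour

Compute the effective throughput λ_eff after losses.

ρ = λ/μ = 10.2/5.1 = 2.0000
P₀ = (1-ρ)/(1-ρ^(K+1)) = (1-2.0000)/(1-2.0000^9) = -1.0000/-511.0000 = 0.001957
P_K = P₀×ρ^K = 0.001957 × 2.0000^8 = 0.001957 × 256.0000 = 0.5010
λ_eff = λ(1-P_K) = 10.2 × (1 - 0.50098) = 10.2 × 0.49902 = 5.0900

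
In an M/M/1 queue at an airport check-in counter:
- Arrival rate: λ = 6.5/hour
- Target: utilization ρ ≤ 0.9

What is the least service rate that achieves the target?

ρ = λ/μ, so μ = λ/ρ
μ ≥ 6.5/0.9 = 7.2222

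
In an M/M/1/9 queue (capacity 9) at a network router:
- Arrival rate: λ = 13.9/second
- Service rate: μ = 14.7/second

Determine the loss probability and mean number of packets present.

ρ = λ/μ = 13.9/14.7 = 0.94558
P₀ = (1-ρ)/(1-ρ^(K+1)) = (1-0.94558)/(1-0.94558^10) = 0.05442/0.4285 = 0.1270
P_K = P₀×ρ^K = 0.126988 × 0.94558^9 = 0.126988 × 0.604344 = 0.07674
Blocking probability P_9 = 0.07674 (7.67%)
L = ρ[1 - (K+1)ρ^K + Kρ^(K+1)] / [(1-ρ)(1-ρ^(K+1))]
L = 0.94558 × (1 - 10×0.6043444 + 9×0.5714560) / ((1 - 0.94558) × (1 - 0.5714560)) = 4.0408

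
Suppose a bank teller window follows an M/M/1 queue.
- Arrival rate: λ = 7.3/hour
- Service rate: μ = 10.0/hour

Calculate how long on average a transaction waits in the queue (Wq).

First, compute utilization: ρ = λ/μ = 7.3/10.0 = 0.7300
For M/M/1: Wq = λ/(μ(μ-λ))
Wq = 7.3/(10.0 × (10.0-7.3))
Wq = 7.3/(10.0 × 2.70)
Wq = 0.2704 hours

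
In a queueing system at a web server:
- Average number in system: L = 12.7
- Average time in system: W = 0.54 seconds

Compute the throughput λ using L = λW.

Little's Law: L = λW, so λ = L/W
λ = 12.7/0.54 = 23.5185 requests/second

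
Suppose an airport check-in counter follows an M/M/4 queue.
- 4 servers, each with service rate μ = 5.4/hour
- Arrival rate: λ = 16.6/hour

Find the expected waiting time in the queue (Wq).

Traffic intensity: ρ = λ/(cμ) = 16.6/(4×5.4) = 0.7685
Since ρ = 0.7685 < 1, system is stable.
Offered load a = λ/μ = cρ = 16.6/5.4 = 3.0741
P₀ = [ Σₙ₌₀^3 aⁿ/n! + a^4/(4!(1-ρ)) ]⁻¹
Σ = a^0/0! + a^1/1! + a^2/2! + a^3/3! = 1.0000 + 3.0741 + 4.7250 + 4.8416 = 13.6407
a^4/(4!(1-ρ)) = 89.3012/(24 × 0.231481) = 16.0742
P₀ = 1/(13.6407 + 16.0742) = 0.03365
Lq = P₀·a^4·ρ / (4!(1-ρ)²) = 0.03365 × 89.3012 × 0.7685 / (24 × 0.05358) = 1.7959
Wq = Lq/λ = 1.7959/16.6 = 0.1082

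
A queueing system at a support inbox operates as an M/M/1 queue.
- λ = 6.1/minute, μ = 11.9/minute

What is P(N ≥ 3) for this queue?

ρ = λ/μ = 6.1/11.9 = 0.5126
P(N ≥ n) = ρⁿ
P(N ≥ 3) = 0.5126^3
P(N ≥ 3) = 0.1347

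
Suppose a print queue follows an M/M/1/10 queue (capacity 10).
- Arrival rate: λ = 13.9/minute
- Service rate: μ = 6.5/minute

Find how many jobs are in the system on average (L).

ρ = λ/μ = 13.9/6.5 = 2.13846
P₀ = (1-ρ)/(1-ρ^(K+1)) = (1-2.13846)/(1-2.13846^11) = -1.1385/-4275.7360 = 0.0002663
P_K = P₀×ρ^K = 0.00026626 × 2.13846^10 = 0.00026626 × 1999.9140 = 0.5325
L = ρ[1 - (K+1)ρ^K + Kρ^(K+1)] / [(1-ρ)(1-ρ^(K+1))]
L = 2.13846 × (1 - 11×1999.9140 + 10×4276.7360) / ((1 - 2.13846) × (1 - 4276.7360)) = 9.1242 jobs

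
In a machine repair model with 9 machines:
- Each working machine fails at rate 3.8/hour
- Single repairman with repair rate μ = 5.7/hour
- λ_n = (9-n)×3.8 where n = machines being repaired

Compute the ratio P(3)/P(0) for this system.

P(3)/P(0) = ∏_{i=0}^{3-1} λ_i/μ_{i+1}
= (9-0)×3.8/5.7 × (9-1)×3.8/5.7 × (9-2)×3.8/5.7
= 149.3333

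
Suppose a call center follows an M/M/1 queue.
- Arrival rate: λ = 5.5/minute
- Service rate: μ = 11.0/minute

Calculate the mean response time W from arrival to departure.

First, compute utilization: ρ = λ/μ = 5.5/11.0 = 0.5000
For M/M/1: W = 1/(μ-λ)
W = 1/(11.0-5.5) = 1/5.50
W = 0.1818 minutes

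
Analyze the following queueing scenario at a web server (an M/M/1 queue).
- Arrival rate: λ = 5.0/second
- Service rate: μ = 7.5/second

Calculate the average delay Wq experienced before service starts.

First, compute utilization: ρ = λ/μ = 5.0/7.5 = 0.6667
For M/M/1: Wq = λ/(μ(μ-λ))
Wq = 5.0/(7.5 × (7.5-5.0))
Wq = 5.0/(7.5 × 2.50)
Wq = 0.2667 seconds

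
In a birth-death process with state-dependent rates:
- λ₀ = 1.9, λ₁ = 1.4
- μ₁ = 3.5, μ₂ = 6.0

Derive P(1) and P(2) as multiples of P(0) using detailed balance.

Balance equations:
State 0: λ₀P₀ = μ₁P₁ → P₁ = (λ₀/μ₁)P₀ = (1.9/3.5)P₀ = 0.5429P₀
State 1: P₂ = (λ₀λ₁)/(μ₁μ₂)P₀ = (1.9×1.4)/(3.5×6.0)P₀ = 0.1267P₀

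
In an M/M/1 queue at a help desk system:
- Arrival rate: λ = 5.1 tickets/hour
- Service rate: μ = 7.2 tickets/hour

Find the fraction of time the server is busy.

Server utilization: ρ = λ/μ
ρ = 5.1/7.2 = 0.7083
The server is busy 70.83% of the time.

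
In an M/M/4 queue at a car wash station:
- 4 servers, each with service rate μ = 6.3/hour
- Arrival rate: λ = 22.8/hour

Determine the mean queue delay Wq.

Traffic intensity: ρ = λ/(cμ) = 22.8/(4×6.3) = 0.9048
Since ρ = 0.9048 < 1, system is stable.
Offered load a = λ/μ = cρ = 22.8/6.3 = 3.6190
P₀ = [ Σₙ₌₀^3 aⁿ/n! + a^4/(4!(1-ρ)) ]⁻¹
Σ = a^0/0! + a^1/1! + a^2/2! + a^3/3! = 1.0000 + 3.6190 + 6.5488 + 7.9001 = 19.0679
a^4/(4!(1-ρ)) = 171.5447/(24 × 0.0952381) = 75.0508
P₀ = 1/(19.0679 + 75.0508) = 0.01062
Lq = P₀·a^4·ρ / (4!(1-ρ)²) = 0.010625 × 171.5447 × 0.90476 / (24 × 0.0090703) = 7.5754
Wq = Lq/λ = 7.5754/22.8 = 0.3323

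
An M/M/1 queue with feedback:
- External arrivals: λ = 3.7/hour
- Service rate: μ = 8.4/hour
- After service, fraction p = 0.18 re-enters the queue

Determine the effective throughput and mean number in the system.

Effective arrival rate: λ_eff = λ/(1-p) = 3.7/(1-0.18) = 3.7/0.82 = 4.5122
ρ = λ_eff/μ = 4.5122/8.4 = 0.53717
L = ρ/(1-ρ) = 0.53717/(1-0.53717) = 1.1606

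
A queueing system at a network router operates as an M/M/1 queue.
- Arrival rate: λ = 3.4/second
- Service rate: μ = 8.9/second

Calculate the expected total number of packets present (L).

ρ = λ/μ = 3.4/8.9 = 0.3820
For M/M/1: L = λ/(μ-λ)
L = 3.4/(8.9-3.4) = 3.4/5.50
L = 0.6182 packets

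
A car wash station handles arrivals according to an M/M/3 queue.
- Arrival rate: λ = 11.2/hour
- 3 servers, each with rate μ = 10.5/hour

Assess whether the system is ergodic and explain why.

Stability requires ρ = λ/(cμ) < 1
ρ = 11.2/(3 × 10.5) = 11.2/31.50 = 0.3556
Since 0.3556 < 1, the system is STABLE.
The servers are busy 35.56% of the time.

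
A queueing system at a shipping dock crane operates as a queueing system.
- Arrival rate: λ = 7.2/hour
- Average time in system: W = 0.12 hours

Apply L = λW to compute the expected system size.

Little's Law: L = λW
L = 7.2 × 0.12 = 0.8640 containers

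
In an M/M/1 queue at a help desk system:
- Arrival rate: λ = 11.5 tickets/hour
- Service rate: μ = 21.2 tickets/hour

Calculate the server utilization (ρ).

Server utilization: ρ = λ/μ
ρ = 11.5/21.2 = 0.5425
The server is busy 54.25% of the time.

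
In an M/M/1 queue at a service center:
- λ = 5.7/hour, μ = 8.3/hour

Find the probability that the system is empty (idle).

ρ = λ/μ = 5.7/8.3 = 0.6867
P(0) = 1 - ρ = 1 - 0.6867 = 0.3133
The server is idle 31.33% of the time.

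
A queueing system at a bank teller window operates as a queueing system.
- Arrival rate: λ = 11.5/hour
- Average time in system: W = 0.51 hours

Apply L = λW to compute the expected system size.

Little's Law: L = λW
L = 11.5 × 0.51 = 5.8650 transactions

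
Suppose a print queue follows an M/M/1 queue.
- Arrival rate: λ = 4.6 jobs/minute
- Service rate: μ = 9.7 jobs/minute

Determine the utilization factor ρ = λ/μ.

Server utilization: ρ = λ/μ
ρ = 4.6/9.7 = 0.4742
The server is busy 47.42% of the time.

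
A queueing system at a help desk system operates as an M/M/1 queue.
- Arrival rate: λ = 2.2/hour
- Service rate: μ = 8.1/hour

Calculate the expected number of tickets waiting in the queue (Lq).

ρ = λ/μ = 2.2/8.1 = 0.2716
For M/M/1: Lq = λ²/(μ(μ-λ))
Lq = 4.84/(8.1 × 5.90)
Lq = 0.1013 tickets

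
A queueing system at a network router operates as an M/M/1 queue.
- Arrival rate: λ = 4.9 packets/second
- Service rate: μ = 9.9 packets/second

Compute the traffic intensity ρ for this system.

Server utilization: ρ = λ/μ
ρ = 4.9/9.9 = 0.4949
The server is busy 49.49% of the time.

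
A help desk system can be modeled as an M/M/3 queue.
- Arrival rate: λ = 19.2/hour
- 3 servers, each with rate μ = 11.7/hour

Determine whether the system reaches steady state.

Stability requires ρ = λ/(cμ) < 1
ρ = 19.2/(3 × 11.7) = 19.2/35.10 = 0.5470
Since 0.5470 < 1, the system is STABLE.
The servers are busy 54.70% of the time.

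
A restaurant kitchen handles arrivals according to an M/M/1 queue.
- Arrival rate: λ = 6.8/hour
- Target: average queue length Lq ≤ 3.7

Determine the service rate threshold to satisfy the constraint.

For M/M/1: Lq = λ²/(μ(μ-λ))
Need Lq ≤ 3.7, i.e. μ(μ-λ) ≥ λ²/3.7
μ² - 6.8μ - 46.24/3.7 ≥ 0  →  μ² - 6.8μ - 12.4973 ≥ 0
Quadratic formula (positive root): μ = [λ + √(λ² + 4×12.4973)]/2
Discriminant: 46.24 + 4×12.4973 = 96.2292, √96.2292 = 9.8096
μ ≥ (6.8 + 9.8096)/2 = 8.3048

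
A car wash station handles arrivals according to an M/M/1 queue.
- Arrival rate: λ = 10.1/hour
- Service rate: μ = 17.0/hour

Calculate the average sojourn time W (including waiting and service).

First, compute utilization: ρ = λ/μ = 10.1/17.0 = 0.5941
For M/M/1: W = 1/(μ-λ)
W = 1/(17.0-10.1) = 1/6.90
W = 0.1449 hours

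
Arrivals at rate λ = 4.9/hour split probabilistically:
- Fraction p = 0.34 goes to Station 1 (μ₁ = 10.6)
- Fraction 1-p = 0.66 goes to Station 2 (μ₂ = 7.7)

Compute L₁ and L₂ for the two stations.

Effective rates: λ₁ = 4.9×0.34 = 1.666, λ₂ = 4.9×0.66 = 3.234
Station 1: ρ₁ = 1.666/10.6 = 0.1572, L₁ = ρ₁/(1-ρ₁) = 0.1572/(1-0.1572) = 0.1865
Station 2: ρ₂ = 3.234/7.7 = 0.4200, L₂ = ρ₂/(1-ρ₂) = 0.4200/(1-0.4200) = 0.7241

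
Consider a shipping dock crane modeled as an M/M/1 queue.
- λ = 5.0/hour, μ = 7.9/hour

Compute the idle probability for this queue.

ρ = λ/μ = 5.0/7.9 = 0.6329
P(0) = 1 - ρ = 1 - 0.6329 = 0.3671
The server is idle 36.71% of the time.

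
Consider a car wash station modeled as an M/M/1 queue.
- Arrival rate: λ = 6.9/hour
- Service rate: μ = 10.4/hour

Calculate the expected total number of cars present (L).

ρ = λ/μ = 6.9/10.4 = 0.6635
For M/M/1: L = λ/(μ-λ)
L = 6.9/(10.4-6.9) = 6.9/3.50
L = 1.9714 cars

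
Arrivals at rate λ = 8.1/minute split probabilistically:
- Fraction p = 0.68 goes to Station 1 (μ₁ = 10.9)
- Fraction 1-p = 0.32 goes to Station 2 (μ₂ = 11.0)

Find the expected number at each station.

Effective rates: λ₁ = 8.1×0.68 = 5.508, λ₂ = 8.1×0.32 = 2.592
Station 1: ρ₁ = 5.508/10.9 = 0.50532, L₁ = ρ₁/(1-ρ₁) = 0.50532/(1-0.50532) = 1.0215
Station 2: ρ₂ = 2.592/11.0 = 0.23564, L₂ = ρ₂/(1-ρ₂) = 0.23564/(1-0.23564) = 0.3083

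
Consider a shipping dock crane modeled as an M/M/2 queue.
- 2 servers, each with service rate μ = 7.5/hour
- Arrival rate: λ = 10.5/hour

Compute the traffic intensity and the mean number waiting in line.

Traffic intensity: ρ = λ/(cμ) = 10.5/(2×7.5) = 0.7000
Since ρ = 0.7000 < 1, system is stable.
Offered load a = λ/μ = cρ = 10.5/7.5 = 1.4000
P₀ = [ Σₙ₌₀^1 aⁿ/n! + a^2/(2!(1-ρ)) ]⁻¹
Σ = a^0/0! + a^1/1! = 1.0000 + 1.4000 = 2.4000
a^2/(2!(1-ρ)) = 1.9600/(2 × 0.3000) = 3.2667
P₀ = 1/(2.4000 + 3.2667) = 0.1765
Lq = P₀·a^2·ρ / (2!(1-ρ)²) = 0.17647 × 1.9600 × 0.70000 / (2 × 0.090000) = 1.3451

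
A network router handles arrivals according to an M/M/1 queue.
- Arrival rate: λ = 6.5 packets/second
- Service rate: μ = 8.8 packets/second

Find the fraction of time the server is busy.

Server utilization: ρ = λ/μ
ρ = 6.5/8.8 = 0.7386
The server is busy 73.86% of the time.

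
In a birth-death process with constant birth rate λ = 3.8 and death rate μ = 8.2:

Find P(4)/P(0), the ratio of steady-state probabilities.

For constant rates: P(n)/P(0) = (λ/μ)^n
P(4)/P(0) = (3.8/8.2)^4 = 0.46341^4 = 0.04612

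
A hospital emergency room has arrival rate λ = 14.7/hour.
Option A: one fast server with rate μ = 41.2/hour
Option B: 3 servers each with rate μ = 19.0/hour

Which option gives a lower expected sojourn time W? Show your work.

Option A: single server μ = 41.2 (M/M/1)
  ρ_A = 14.7/41.2 = 0.3568
  W_A = 1/(μ-λ) = 1/(41.2-14.7) = 1/26.50 = 0.03774

Option B: 3 servers μ = 19.0 (M/M/3)
  ρ_B = λ/(cμ) = 14.7/(3×19.0) = 0.2579
  Offered load a = λ/μ = cρ = 14.7/19.0 = 0.7737
  P₀ = [ Σₙ₌₀^2 aⁿ/n! + a^3/(3!(1-ρ)) ]⁻¹
  Σ = a^0/0! + a^1/1! + a^2/2! = 1.0000 + 0.7737 + 0.2993 = 2.0730
  a^3/(3!(1-ρ)) = 0.4631/(6 × 0.7421) = 0.1040
  P₀ = 1/(2.072978 + 0.1040098) = 0.4594
  Lq = P₀·a^3·ρ / (3!(1-ρ)²) = 0.45935 × 0.46312 × 0.25789 / (6 × 0.55072) = 0.01660
  Wq_B = Lq/λ = 0.01660/14.7 = 0.001129
  W_B = Wq_B + 1/μ = 0.001129 + 0.05263 = 0.05376

Since W_A = 0.03774 < W_B = 0.05376, Option A (single fast server) has the shorter time in system.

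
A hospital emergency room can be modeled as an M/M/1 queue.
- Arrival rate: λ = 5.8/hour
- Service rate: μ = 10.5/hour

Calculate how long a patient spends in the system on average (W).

First, compute utilization: ρ = λ/μ = 5.8/10.5 = 0.5524
For M/M/1: W = 1/(μ-λ)
W = 1/(10.5-5.8) = 1/4.70
W = 0.2128 hours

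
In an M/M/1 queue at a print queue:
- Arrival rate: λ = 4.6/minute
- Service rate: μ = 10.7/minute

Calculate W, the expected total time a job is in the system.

First, compute utilization: ρ = λ/μ = 4.6/10.7 = 0.4299
For M/M/1: W = 1/(μ-λ)
W = 1/(10.7-4.6) = 1/6.10
W = 0.1639 minutes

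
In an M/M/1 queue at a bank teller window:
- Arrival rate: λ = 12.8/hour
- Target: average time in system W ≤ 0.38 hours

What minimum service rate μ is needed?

For M/M/1: W = 1/(μ-λ)
Need W ≤ 0.38, so 1/(μ-λ) ≤ 0.38
μ - λ ≥ 1/0.38 = 2.6316
μ ≥ 12.8 + 2.6316 = 15.4316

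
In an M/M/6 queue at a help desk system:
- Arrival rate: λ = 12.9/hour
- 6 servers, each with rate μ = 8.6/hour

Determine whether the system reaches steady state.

Stability requires ρ = λ/(cμ) < 1
ρ = 12.9/(6 × 8.6) = 12.9/51.60 = 0.2500
Since 0.2500 < 1, the system is STABLE.
The servers are busy 25.00% of the time.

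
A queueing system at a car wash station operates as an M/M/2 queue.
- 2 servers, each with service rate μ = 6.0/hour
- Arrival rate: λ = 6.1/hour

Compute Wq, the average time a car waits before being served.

Traffic intensity: ρ = λ/(cμ) = 6.1/(2×6.0) = 0.5083
Since ρ = 0.5083 < 1, system is stable.
Offered load a = λ/μ = cρ = 6.1/6.0 = 1.0167
P₀ = [ Σₙ₌₀^1 aⁿ/n! + a^2/(2!(1-ρ)) ]⁻¹
Σ = a^0/0! + a^1/1! = 1.0000 + 1.0167 = 2.0167
a^2/(2!(1-ρ)) = 1.0336/(2 × 0.49167) = 1.0511
P₀ = 1/(2.0167 + 1.0511) = 0.3260
Lq = P₀·a^2·ρ / (2!(1-ρ)²) = 0.32597 × 1.0336 × 0.50833 / (2 × 0.24174) = 0.3542
Wq = Lq/λ = 0.3542/6.1 = 0.05807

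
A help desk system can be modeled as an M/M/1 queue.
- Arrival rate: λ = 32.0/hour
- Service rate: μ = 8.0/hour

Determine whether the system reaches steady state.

Stability requires ρ = λ/(cμ) < 1
ρ = 32.0/(1 × 8.0) = 32.0/8.00 = 4.0000
Since 4.0000 ≥ 1, the system is UNSTABLE.
Queue grows without bound. Need μ > λ = 32.0.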